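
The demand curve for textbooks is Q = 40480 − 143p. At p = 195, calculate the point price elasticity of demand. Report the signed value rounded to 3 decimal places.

dQ/dp = −143. At p = 195, Q = 40480 − 143(195) = 12595.
Ed = (dQ/dp)·(p/Q) = −143 × (195/12595) = -2.21397…

-2.214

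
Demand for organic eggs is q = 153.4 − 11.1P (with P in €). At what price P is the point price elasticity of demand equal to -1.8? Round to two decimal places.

8.88

Ed = −11.1P/(153.4 − 11.1P). Set this equal to -1.8:
11.1P = 1.8·(153.4 − 11.1P) ⇒ 11.1P(1 + 1.8) = 1.8·153.4
P = 1.8·153.4 / (11.1·2.8) = 8.8841…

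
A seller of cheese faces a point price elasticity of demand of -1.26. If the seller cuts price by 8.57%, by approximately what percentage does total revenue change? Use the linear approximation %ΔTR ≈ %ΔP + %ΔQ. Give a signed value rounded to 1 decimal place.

+2.2%

%ΔQ ≈ Ed × %ΔP = (-1.26) × (-8.57%) = +10.7982%
%ΔTR ≈ %ΔP + %ΔQ = (-8.57%) + (+10.7982%) = +2.2282%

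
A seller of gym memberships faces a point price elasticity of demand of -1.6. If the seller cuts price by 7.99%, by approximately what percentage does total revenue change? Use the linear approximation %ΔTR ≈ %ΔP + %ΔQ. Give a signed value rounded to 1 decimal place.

+4.8%

%ΔQ ≈ Ed × %ΔP = (-1.6) × (-7.99%) = +12.7840%
%ΔTR ≈ %ΔP + %ΔQ = (-7.99%) + (+12.7840%) = +4.7940%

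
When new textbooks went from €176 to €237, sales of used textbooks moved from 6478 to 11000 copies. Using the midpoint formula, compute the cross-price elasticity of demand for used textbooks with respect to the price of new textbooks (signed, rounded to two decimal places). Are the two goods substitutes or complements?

%ΔQ_{used textbooks} = (11000 − 6478)/avg = 4522/8739 = 0.517450…
%ΔP_{new textbooks} = (237 − 176)/avg = 61/206.5 = 0.295399…
E_cross = (4522/8739) / (61/206.5) = 1.7516…
E_cross > 0 ⇒ the goods are substitutes.

1.75; substitutes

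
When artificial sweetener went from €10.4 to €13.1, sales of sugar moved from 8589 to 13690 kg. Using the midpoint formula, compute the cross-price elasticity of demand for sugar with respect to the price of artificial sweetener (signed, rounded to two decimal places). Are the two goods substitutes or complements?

1.99; substitutes

%ΔQ_{sugar} = (13690 − 8589)/avg = 5101/11139.5 = 0.457920…
%ΔP_{artificial sweetener} = (13.1 − 10.4)/avg = 2.7/11.75 = 0.229787…
E_cross = (5101/11139.5) / (2.7/11.75) = 1.9928…
E_cross > 0 ⇒ the goods are substitutes.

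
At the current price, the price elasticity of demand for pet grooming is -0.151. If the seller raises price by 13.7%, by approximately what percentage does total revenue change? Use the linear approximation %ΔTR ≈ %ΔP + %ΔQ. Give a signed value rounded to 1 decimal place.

%ΔQ ≈ Ed × %ΔP = (-0.151) × (+13.7%) = -2.0687%
%ΔTR ≈ %ΔP + %ΔQ = (+13.7%) + (-2.0687%) = +11.6313%

+11.6%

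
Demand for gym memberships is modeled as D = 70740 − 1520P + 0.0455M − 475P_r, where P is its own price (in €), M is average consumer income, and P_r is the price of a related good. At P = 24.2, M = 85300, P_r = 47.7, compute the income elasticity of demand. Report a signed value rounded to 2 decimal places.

0.26

At the given values, D = 70740 − 1520(24.2) + 0.0455(85300) − 475(47.7) = 15179.65.
∂D/∂M = 0.0455.
E = (0.0455) × (85300/15179.65) = 0.2556…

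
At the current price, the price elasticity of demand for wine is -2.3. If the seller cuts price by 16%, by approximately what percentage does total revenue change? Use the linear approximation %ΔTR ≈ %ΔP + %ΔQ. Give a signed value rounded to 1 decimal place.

+20.8%

%ΔQ ≈ Ed × %ΔP = (-2.3) × (-16%) = +36.8000%
%ΔTR ≈ %ΔP + %ΔQ = (-16%) + (+36.8000%) = +20.8000%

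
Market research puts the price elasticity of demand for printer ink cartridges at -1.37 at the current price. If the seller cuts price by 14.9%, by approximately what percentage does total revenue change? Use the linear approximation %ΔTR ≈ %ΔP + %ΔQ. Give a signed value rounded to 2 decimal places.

%ΔQ ≈ Ed × %ΔP = (-1.37) × (-14.9%) = +20.4130%
%ΔTR ≈ %ΔP + %ΔQ = (-14.9%) + (+20.4130%) = +5.5130%

+5.51%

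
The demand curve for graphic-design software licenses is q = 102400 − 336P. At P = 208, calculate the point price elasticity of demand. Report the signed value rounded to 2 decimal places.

-2.15

dq/dP = −336. At P = 208, q = 102400 − 336(208) = 32512.
Ed = (dq/dP)·(P/q) = −336 × (208/32512) = -2.1496…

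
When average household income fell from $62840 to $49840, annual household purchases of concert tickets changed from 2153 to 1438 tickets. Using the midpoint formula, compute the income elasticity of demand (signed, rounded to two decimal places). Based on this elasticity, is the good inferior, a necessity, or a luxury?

1.73; luxury

%ΔQ = (1438 − 2153)/[( 2153 + 1438)/2] = -715/1795.5 = -0.398217…
%ΔIncome = (49840 − 62840)/[( 62840 + 49840)/2] = -13000/56340 = -0.230741…
E_income = (-715/1795.5) / (-13000/56340) = 1.7258…
E_income > 1 ⇒ normal good, luxury.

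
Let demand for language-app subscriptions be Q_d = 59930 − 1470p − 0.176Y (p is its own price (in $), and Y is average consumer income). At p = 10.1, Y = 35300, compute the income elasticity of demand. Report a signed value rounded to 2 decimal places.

At the given values, Q_d = 59930 − 1470(10.1) − 0.176(35300) = 38870.2.
∂Q_d/∂Y = -0.176.
E = (-0.176) × (35300/38870.2) = -0.1598…

-0.16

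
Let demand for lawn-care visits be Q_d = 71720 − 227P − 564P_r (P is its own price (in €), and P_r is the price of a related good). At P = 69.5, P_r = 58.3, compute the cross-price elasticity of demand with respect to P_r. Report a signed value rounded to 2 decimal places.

At the given values, Q_d = 71720 − 227(69.5) − 564(58.3) = 23062.3.
∂Q_d/∂P_r = -564.
E = (-564) × (58.3/23062.3) = -1.4257…

-1.43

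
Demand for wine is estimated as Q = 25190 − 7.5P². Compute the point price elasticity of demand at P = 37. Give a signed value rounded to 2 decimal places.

dQ/dP = −2·7.5·P = -555. At P = 37, Q = 14922.5.
Ed = (dQ/dP)·(P/Q) = (-555) × (37/14922.5) = -1.3761…

-1.38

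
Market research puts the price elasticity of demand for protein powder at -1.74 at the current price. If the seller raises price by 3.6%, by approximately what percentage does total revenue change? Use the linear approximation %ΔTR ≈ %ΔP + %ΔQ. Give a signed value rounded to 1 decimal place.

-2.7%

%ΔQ ≈ Ed × %ΔP = (-1.74) × (+3.6%) = -6.2640%
%ΔTR ≈ %ΔP + %ΔQ = (+3.6%) + (-6.2640%) = -2.6640%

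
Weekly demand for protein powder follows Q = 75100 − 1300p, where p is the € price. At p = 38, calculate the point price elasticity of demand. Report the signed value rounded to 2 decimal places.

-1.92

dQ/dp = −1300. At p = 38, Q = 75100 − 1300(38) = 25700.
Ed = (dQ/dp)·(p/Q) = −1300 × (38/25700) = -1.9221…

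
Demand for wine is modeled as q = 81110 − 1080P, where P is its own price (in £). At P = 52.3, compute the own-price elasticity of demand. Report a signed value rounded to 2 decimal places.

At the given values, q = 81110 − 1080(52.3) = 24626.
∂q/∂P = −1080.
E = (-1080) × (52.3/24626) = -2.2936…

-2.29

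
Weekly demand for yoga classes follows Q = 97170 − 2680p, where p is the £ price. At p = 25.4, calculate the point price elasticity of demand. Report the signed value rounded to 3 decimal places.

dQ/dp = −2680. At p = 25.4, Q = 97170 − 2680(25.4) = 29098.
Ed = (dQ/dp)·(p/Q) = −2680 × (25.4/29098) = -2.33940…

-2.339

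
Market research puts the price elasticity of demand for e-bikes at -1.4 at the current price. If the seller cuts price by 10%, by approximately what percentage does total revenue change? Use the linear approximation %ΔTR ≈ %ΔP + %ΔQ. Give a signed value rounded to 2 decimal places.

+4.00%

%ΔQ ≈ Ed × %ΔP = (-1.4) × (-10%) = +14.0000%
%ΔTR ≈ %ΔP + %ΔQ = (-10%) + (+14.0000%) = +4.0000%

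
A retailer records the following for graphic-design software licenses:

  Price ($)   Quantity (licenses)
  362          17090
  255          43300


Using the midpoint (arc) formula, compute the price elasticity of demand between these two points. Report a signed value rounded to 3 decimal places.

-2.503

%ΔQ = (43300 − 17090) / [(17090 + 43300)/2] = 26210/30195 = 0.868024…
%ΔP = (255 − 362) / [(362 + 255)/2] = -107/308.5 = -0.346839…
Arc Ed = %ΔQ / %ΔP = (26210/30195) / (-107/308.5) = -2.50266…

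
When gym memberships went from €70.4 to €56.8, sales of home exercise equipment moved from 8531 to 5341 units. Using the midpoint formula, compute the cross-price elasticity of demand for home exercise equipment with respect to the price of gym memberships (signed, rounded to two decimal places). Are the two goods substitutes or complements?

2.15; substitutes

%ΔQ_{home exercise equipment} = (5341 − 8531)/avg = -3190/6936 = -0.459919…
%ΔP_{gym memberships} = (56.8 − 70.4)/avg = -13.6/63.6 = -0.213836…
E_cross = (-3190/6936) / (-13.6/63.6) = 2.1507…
E_cross > 0 ⇒ the goods are substitutes.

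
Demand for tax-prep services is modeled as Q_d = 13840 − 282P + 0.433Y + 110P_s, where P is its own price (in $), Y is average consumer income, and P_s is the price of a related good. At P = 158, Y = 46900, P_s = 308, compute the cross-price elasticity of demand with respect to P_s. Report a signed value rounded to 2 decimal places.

At the given values, Q_d = 13840 − 282(158) + 0.433(46900) + 110(308) = 23471.7.
∂Q_d/∂P_s = 110.
E = (110) × (308/23471.7) = 1.4434…

1.44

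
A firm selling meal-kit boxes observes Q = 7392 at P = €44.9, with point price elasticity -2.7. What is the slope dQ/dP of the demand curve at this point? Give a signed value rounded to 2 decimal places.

-444.51

Ed = (dQ/dP)·(P/Q) ⇒ dQ/dP = Ed·Q/P = (-2.7)·7392/44.9 = -444.5077…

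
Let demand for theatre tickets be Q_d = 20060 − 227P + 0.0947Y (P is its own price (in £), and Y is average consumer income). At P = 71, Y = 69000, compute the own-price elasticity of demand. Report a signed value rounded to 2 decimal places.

At the given values, Q_d = 20060 − 227(71) + 0.0947(69000) = 10477.3.
∂Q_d/∂P = −227.
E = (-227) × (71/10477.3) = -1.5382…

-1.54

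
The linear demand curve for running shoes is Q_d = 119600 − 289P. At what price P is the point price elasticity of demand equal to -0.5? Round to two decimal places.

137.95

Ed = −289P/(119600 − 289P). Set this equal to -0.5:
289P = 0.5·(119600 − 289P) ⇒ 289P(1 + 0.5) = 0.5·119600
P = 0.5·119600 / (289·1.5) = 137.9469…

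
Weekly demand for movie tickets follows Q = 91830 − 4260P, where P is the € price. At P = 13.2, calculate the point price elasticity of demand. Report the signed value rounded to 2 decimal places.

dQ/dP = −4260. At P = 13.2, Q = 91830 − 4260(13.2) = 35598.
Ed = (dQ/dP)·(P/Q) = −4260 × (13.2/35598) = -1.5796…

-1.58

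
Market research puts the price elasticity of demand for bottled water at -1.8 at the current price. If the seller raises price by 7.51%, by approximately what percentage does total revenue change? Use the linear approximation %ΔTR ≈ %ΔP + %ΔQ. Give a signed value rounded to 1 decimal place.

-6.0%

%ΔQ ≈ Ed × %ΔP = (-1.8) × (+7.51%) = -13.5180%
%ΔTR ≈ %ΔP + %ΔQ = (+7.51%) + (-13.5180%) = -6.0080%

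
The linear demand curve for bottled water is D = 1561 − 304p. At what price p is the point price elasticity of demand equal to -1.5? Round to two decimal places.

Ed = −304p/(1561 − 304p). Set this equal to -1.5:
304p = 1.5·(1561 − 304p) ⇒ 304p(1 + 1.5) = 1.5·1561
p = 1.5·1561 / (304·2.5) = 3.0809…

3.08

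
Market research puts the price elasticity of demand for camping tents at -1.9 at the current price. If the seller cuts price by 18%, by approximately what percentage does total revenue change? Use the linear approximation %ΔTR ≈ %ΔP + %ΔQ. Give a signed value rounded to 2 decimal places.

+16.20%

%ΔQ ≈ Ed × %ΔP = (-1.9) × (-18%) = +34.2000%
%ΔTR ≈ %ΔP + %ΔQ = (-18%) + (+34.2000%) = +16.2000%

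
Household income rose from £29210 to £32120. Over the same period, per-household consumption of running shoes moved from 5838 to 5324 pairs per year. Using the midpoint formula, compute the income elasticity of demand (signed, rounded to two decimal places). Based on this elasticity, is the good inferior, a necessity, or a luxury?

%ΔQ = (5324 − 5838)/[( 5838 + 5324)/2] = -514/5581 = -0.092098…
%ΔIncome = (32120 − 29210)/[( 29210 + 32120)/2] = 2910/30665 = 0.094896…
E_income = (-514/5581) / (2910/30665) = -0.9705…
E_income < 0 ⇒ inferior good.

-0.97; inferior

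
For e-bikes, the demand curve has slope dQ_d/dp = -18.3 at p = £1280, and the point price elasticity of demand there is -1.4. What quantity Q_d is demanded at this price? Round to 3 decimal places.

Ed = (dQ_d/dp)·(p/Q_d) ⇒ Q_d = (dQ_d/dp)·p/Ed = (-18.3)·1280/(-1.4) = 16731.42857…

16731.429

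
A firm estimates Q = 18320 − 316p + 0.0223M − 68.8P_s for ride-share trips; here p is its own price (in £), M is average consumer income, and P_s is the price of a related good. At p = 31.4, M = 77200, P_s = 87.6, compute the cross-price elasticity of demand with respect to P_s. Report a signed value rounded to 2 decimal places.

-1.47

At the given values, Q = 18320 − 316(31.4) + 0.0223(77200) − 68.8(87.6) = 4092.28.
∂Q/∂P_s = -68.8.
E = (-68.8) × (87.6/4092.28) = -1.4727…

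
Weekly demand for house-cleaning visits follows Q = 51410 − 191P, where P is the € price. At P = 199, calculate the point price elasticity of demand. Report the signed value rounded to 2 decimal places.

dQ/dP = −191. At P = 199, Q = 51410 − 191(199) = 13401.
Ed = (dQ/dP)·(P/Q) = −191 × (199/13401) = -2.8362…

-2.84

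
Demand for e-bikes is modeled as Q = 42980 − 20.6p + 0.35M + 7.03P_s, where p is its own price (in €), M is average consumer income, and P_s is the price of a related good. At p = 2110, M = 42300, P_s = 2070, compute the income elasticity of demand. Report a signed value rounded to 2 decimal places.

At the given values, Q = 42980 − 20.6(2110) + 0.35(42300) + 7.03(2070) = 28871.1.
∂Q/∂M = 0.35.
E = (0.35) × (42300/28871.1) = 0.5127…

0.51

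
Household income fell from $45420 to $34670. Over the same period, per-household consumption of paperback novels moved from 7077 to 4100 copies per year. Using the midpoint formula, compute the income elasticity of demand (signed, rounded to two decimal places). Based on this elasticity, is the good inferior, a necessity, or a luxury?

%ΔQ = (4100 − 7077)/[( 7077 + 4100)/2] = -2977/5588.5 = -0.532701…
%ΔIncome = (34670 − 45420)/[( 45420 + 34670)/2] = -10750/40045 = -0.268447…
E_income = (-2977/5588.5) / (-10750/40045) = 1.9843…
E_income > 1 ⇒ normal good, luxury.

1.98; luxury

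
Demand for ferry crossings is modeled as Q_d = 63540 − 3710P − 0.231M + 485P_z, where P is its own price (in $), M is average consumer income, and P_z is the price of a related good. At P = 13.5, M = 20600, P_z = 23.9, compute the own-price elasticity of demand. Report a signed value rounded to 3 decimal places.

At the given values, Q_d = 63540 − 3710(13.5) − 0.231(20600) + 485(23.9) = 20287.9.
∂Q_d/∂P = −3710.
E = (-3710) × (13.5/20287.9) = -2.46871…

-2.469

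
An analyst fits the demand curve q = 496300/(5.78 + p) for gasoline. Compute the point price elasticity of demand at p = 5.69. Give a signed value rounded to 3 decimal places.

-0.496

dq/dp = −496300/(5.78 + p)² = -3772.4. At p = 5.69, q = 43269.4.
Ed = (dq/dp)·(p/q) = (-3772.4) × (5.69/43269.4) = -0.49607…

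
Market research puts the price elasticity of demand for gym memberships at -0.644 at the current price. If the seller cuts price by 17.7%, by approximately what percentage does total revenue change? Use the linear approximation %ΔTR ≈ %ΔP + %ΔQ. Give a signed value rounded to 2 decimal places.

%ΔQ ≈ Ed × %ΔP = (-0.644) × (-17.7%) = +11.3988%
%ΔTR ≈ %ΔP + %ΔQ = (-17.7%) + (+11.3988%) = -6.3012%

-6.30%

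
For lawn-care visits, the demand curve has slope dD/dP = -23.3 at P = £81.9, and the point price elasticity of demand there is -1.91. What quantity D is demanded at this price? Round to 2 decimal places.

999.09

Ed = (dD/dP)·(P/D) ⇒ D = (dD/dP)·P/Ed = (-23.3)·81.9/(-1.91) = 999.0942…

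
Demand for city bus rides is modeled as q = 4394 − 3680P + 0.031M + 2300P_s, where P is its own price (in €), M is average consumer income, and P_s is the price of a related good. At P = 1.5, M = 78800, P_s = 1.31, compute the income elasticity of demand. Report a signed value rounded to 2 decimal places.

At the given values, q = 4394 − 3680(1.5) + 0.031(78800) + 2300(1.31) = 4329.8.
∂q/∂M = 0.031.
E = (0.031) × (78800/4329.8) = 0.5641…

0.56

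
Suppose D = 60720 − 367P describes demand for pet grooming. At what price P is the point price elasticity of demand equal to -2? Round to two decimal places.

Ed = −367P/(60720 − 367P). Set this equal to -2:
367P = 2·(60720 − 367P) ⇒ 367P(1 + 2) = 2·60720
P = 2·60720 / (367·3) = 110.2997…

110.30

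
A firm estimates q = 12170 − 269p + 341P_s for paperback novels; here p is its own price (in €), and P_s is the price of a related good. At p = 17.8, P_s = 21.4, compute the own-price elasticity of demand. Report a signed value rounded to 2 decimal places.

At the given values, q = 12170 − 269(17.8) + 341(21.4) = 14679.2.
∂q/∂p = −269.
E = (-269) × (17.8/14679.2) = -0.3261…

-0.33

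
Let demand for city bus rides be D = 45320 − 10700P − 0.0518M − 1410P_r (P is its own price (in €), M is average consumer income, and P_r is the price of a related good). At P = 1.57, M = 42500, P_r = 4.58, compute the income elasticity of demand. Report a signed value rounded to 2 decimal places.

At the given values, D = 45320 − 10700(1.57) − 0.0518(42500) − 1410(4.58) = 19861.7.
∂D/∂M = -0.0518.
E = (-0.0518) × (42500/19861.7) = -0.1108…

-0.11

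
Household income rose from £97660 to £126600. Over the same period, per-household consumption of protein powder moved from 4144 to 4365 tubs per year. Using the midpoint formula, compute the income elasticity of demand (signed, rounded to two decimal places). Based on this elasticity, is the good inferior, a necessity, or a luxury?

%ΔQ = (4365 − 4144)/[( 4144 + 4365)/2] = 221/4254.5 = 0.051944…
%ΔIncome = (126600 − 97660)/[( 97660 + 126600)/2] = 28940/112130 = 0.258093…
E_income = (221/4254.5) / (28940/112130) = 0.2012…
0 < E_income < 1 ⇒ normal good, necessity.

0.20; necessity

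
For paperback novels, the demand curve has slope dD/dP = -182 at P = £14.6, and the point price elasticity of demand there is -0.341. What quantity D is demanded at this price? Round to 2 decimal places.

Ed = (dD/dP)·(P/D) ⇒ D = (dD/dP)·P/Ed = (-182)·14.6/(-0.341) = 7792.3753…

7792.38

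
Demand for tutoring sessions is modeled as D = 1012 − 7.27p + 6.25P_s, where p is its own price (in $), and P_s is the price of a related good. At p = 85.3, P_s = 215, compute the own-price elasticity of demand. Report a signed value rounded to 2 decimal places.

At the given values, D = 1012 − 7.27(85.3) + 6.25(215) = 1735.619.
∂D/∂p = −7.27.
E = (-7.27) × (85.3/1735.619) = -0.3572…

-0.36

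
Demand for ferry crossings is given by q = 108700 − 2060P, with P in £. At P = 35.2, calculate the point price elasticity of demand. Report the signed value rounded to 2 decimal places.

-2.00

dq/dP = −2060. At P = 35.2, q = 108700 − 2060(35.2) = 36188.
Ed = (dq/dP)·(P/q) = −2060 × (35.2/36188) = -2.0037…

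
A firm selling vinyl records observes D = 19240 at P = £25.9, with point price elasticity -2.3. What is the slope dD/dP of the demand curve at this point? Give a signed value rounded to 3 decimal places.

Ed = (dD/dP)·(P/D) ⇒ dD/dP = Ed·D/P = (-2.3)·19240/25.9 = -1708.57142…

-1708.571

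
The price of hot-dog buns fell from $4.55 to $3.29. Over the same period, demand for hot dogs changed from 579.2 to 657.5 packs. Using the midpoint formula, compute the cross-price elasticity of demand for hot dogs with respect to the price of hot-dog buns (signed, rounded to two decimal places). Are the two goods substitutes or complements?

%ΔQ_{hot dogs} = (657.5 − 579.2)/avg = 78.3/618.35 = 0.126627…
%ΔP_{hot-dog buns} = (3.29 − 4.55)/avg = -1.26/3.92 = -0.321428…
E_cross = (78.3/618.35) / (-1.26/3.92) = -0.3939…
E_cross < 0 ⇒ the goods are complements.

-0.39; complements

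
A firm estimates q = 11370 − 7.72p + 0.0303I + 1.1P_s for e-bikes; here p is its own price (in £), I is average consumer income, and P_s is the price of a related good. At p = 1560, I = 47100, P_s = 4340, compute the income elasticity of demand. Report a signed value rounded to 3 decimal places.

At the given values, q = 11370 − 7.72(1560) + 0.0303(47100) + 1.1(4340) = 5527.93.
∂q/∂I = 0.0303.
E = (0.0303) × (47100/5527.93) = 0.25816…

0.258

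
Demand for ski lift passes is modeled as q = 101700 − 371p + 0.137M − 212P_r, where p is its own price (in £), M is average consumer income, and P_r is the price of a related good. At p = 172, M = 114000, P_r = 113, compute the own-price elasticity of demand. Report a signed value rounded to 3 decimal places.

-2.159

At the given values, q = 101700 − 371(172) + 0.137(114000) − 212(113) = 29550.
∂q/∂p = −371.
E = (-371) × (172/29550) = -2.15945…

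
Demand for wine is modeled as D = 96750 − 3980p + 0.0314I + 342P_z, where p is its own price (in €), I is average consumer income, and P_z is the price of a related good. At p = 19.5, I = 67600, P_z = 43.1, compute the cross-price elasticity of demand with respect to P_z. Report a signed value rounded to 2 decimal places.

At the given values, D = 96750 − 3980(19.5) + 0.0314(67600) + 342(43.1) = 36002.84.
∂D/∂P_z = 342.
E = (342) × (43.1/36002.84) = 0.4094…

0.41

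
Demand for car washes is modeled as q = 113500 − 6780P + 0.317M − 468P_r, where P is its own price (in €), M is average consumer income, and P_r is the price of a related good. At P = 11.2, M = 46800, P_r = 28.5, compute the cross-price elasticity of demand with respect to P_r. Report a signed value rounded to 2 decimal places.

At the given values, q = 113500 − 6780(11.2) + 0.317(46800) − 468(28.5) = 39061.6.
∂q/∂P_r = -468.
E = (-468) × (28.5/39061.6) = -0.3414…

-0.34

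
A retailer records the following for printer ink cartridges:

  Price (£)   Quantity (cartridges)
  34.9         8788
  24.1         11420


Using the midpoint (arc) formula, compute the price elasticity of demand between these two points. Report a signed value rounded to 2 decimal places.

-0.71

%ΔQ = (11420 − 8788) / [(8788 + 11420)/2] = 2632/10104 = 0.260490…
%ΔP = (24.1 − 34.9) / [(34.9 + 24.1)/2] = -10.8/29.5 = -0.366101…
Arc Ed = %ΔQ / %ΔP = (2632/10104) / (-10.8/29.5) = -0.7115…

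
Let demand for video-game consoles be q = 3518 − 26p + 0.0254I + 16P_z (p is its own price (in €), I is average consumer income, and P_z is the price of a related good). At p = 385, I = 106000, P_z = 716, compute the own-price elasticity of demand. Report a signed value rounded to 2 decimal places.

-1.31

At the given values, q = 3518 − 26(385) + 0.0254(106000) + 16(716) = 7656.4.
∂q/∂p = −26.
E = (-26) × (385/7656.4) = -1.3074…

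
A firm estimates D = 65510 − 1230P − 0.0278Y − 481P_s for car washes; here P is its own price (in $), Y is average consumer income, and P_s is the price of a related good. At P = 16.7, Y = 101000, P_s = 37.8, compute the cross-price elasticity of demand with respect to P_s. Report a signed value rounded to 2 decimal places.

-0.76

At the given values, D = 65510 − 1230(16.7) − 0.0278(101000) − 481(37.8) = 23979.4.
∂D/∂P_s = -481.
E = (-481) × (37.8/23979.4) = -0.7582…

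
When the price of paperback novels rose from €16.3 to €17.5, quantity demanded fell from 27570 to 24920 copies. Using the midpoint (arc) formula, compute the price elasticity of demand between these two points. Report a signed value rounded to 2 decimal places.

-1.42

%ΔQ = (24920 − 27570) / [(27570 + 24920)/2] = -2650/26245 = -0.100971…
%ΔP = (17.5 − 16.3) / [(16.3 + 17.5)/2] = 1.2/16.9 = 0.071005…
Arc Ed = %ΔQ / %ΔP = (-2650/26245) / (1.2/16.9) = -1.4220…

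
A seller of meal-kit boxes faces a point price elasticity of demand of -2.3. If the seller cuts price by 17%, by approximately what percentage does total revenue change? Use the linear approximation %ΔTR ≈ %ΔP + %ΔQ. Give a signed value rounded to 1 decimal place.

+22.1%

%ΔQ ≈ Ed × %ΔP = (-2.3) × (-17%) = +39.1000%
%ΔTR ≈ %ΔP + %ΔQ = (-17%) + (+39.1000%) = +22.1000%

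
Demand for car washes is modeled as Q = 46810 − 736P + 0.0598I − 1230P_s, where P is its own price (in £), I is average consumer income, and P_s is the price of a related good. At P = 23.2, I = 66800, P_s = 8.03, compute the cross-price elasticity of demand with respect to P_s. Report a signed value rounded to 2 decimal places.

-0.41

At the given values, Q = 46810 − 736(23.2) + 0.0598(66800) − 1230(8.03) = 23852.54.
∂Q/∂P_s = -1230.
E = (-1230) × (8.03/23852.54) = -0.4140…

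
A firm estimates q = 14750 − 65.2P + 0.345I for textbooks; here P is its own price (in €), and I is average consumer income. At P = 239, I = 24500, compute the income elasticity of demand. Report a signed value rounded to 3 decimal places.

1.109

At the given values, q = 14750 − 65.2(239) + 0.345(24500) = 7619.7.
∂q/∂I = 0.345.
E = (0.345) × (24500/7619.7) = 1.10929…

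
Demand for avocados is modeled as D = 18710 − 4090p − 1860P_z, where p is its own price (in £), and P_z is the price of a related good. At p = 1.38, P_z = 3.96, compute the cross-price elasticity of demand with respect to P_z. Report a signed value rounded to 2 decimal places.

-1.29

At the given values, D = 18710 − 4090(1.38) − 1860(3.96) = 5700.2.
∂D/∂P_z = -1860.
E = (-1860) × (3.96/5700.2) = -1.2921…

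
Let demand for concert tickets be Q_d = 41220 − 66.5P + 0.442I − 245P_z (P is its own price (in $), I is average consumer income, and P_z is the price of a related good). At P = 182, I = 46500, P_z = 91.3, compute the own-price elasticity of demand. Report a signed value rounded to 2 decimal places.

At the given values, Q_d = 41220 − 66.5(182) + 0.442(46500) − 245(91.3) = 27301.5.
∂Q_d/∂P = −66.5.
E = (-66.5) × (182/27301.5) = -0.4433…

-0.44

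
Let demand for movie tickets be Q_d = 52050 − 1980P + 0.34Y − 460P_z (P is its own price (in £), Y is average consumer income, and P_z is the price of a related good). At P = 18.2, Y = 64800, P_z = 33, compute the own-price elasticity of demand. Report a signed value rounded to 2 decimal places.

At the given values, Q_d = 52050 − 1980(18.2) + 0.34(64800) − 460(33) = 22866.
∂Q_d/∂P = −1980.
E = (-1980) × (18.2/22866) = -1.5759…

-1.58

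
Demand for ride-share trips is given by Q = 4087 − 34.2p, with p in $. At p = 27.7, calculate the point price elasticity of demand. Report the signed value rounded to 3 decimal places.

-0.302

dQ/dp = −34.2. At p = 27.7, Q = 4087 − 34.2(27.7) = 3139.66.
Ed = (dQ/dp)·(p/Q) = −34.2 × (27.7/3139.66) = -0.30173…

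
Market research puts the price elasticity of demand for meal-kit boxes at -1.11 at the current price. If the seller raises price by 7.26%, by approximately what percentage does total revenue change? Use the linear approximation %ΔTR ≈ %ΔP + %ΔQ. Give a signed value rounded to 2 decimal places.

-0.80%

%ΔQ ≈ Ed × %ΔP = (-1.11) × (+7.26%) = -8.0586%
%ΔTR ≈ %ΔP + %ΔQ = (+7.26%) + (-8.0586%) = -0.7986%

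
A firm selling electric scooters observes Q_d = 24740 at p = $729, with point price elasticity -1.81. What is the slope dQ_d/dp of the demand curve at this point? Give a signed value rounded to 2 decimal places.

Ed = (dQ_d/dp)·(p/Q_d) ⇒ dQ_d/dp = Ed·Q_d/p = (-1.81)·24740/729 = -61.4257…

-61.43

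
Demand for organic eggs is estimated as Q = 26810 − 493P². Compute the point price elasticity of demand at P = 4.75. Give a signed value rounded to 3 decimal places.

-1.418

dQ/dP = −2·493·P = -4683.5. At P = 4.75, Q = 15686.6875.
Ed = (dQ/dP)·(P/Q) = (-4683.5) × (4.75/15686.6875) = -1.41818…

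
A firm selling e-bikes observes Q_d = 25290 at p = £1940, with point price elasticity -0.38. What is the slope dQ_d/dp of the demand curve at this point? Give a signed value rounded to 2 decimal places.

Ed = (dQ_d/dp)·(p/Q_d) ⇒ dQ_d/dp = Ed·Q_d/p = (-0.38)·25290/1940 = -4.9537…

-4.95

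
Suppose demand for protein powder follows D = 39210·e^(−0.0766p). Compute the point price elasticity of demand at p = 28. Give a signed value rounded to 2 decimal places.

dD/dp = −0.0766·D = -351.683. At p = 28, D = 4591.16.
Ed = (dD/dp)·(p/D) = (-351.683) × (28/4591.16) = -2.1448

-2.14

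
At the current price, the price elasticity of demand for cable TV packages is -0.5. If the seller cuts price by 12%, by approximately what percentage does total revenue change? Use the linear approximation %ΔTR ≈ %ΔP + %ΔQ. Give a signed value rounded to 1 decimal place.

%ΔQ ≈ Ed × %ΔP = (-0.5) × (-12%) = +6.0000%
%ΔTR ≈ %ΔP + %ΔQ = (-12%) + (+6.0000%) = -6.0000%

-6.0%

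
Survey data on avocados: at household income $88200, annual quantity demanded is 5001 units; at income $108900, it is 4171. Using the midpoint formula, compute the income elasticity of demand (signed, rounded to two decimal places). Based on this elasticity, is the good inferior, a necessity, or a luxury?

%ΔQ = (4171 − 5001)/[( 5001 + 4171)/2] = -830/4586 = -0.180985…
%ΔIncome = (108900 − 88200)/[( 88200 + 108900)/2] = 20700/98550 = 0.210045…
E_income = (-830/4586) / (20700/98550) = -0.8616…
E_income < 0 ⇒ inferior good.

-0.86; inferior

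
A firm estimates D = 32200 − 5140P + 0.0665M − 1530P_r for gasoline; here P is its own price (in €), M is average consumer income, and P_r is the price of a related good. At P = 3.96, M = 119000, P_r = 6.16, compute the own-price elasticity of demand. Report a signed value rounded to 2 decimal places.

-1.97

At the given values, D = 32200 − 5140(3.96) + 0.0665(119000) − 1530(6.16) = 10334.3.
∂D/∂P = −5140.
E = (-5140) × (3.96/10334.3) = -1.9695…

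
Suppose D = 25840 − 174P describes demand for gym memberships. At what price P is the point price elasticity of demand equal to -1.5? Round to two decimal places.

Ed = −174P/(25840 − 174P). Set this equal to -1.5:
174P = 1.5·(25840 − 174P) ⇒ 174P(1 + 1.5) = 1.5·25840
P = 1.5·25840 / (174·2.5) = 89.1034…

89.10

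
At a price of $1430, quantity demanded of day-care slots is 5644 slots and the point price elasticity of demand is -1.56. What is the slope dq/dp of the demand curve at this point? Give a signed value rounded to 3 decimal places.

-6.157

Ed = (dq/dp)·(p/q) ⇒ dq/dp = Ed·q/p = (-1.56)·5644/1430 = -6.15709…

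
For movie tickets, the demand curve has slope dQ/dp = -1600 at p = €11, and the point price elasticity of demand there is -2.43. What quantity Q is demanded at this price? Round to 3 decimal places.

7242.798

Ed = (dQ/dp)·(p/Q) ⇒ Q = (dQ/dp)·p/Ed = (-1600)·11/(-2.43) = 7242.79835…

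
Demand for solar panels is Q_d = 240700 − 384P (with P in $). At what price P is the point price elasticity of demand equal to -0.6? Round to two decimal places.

235.06

Ed = −384P/(240700 − 384P). Set this equal to -0.6:
384P = 0.6·(240700 − 384P) ⇒ 384P(1 + 0.6) = 0.6·240700
P = 0.6·240700 / (384·1.6) = 235.0585…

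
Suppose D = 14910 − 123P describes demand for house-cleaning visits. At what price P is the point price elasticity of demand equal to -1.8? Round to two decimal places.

Ed = −123P/(14910 − 123P). Set this equal to -1.8:
123P = 1.8·(14910 − 123P) ⇒ 123P(1 + 1.8) = 1.8·14910
P = 1.8·14910 / (123·2.8) = 77.9268…

77.93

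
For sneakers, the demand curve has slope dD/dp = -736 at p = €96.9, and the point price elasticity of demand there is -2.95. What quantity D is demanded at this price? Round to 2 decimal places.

24175.73

Ed = (dD/dp)·(p/D) ⇒ D = (dD/dp)·p/Ed = (-736)·96.9/(-2.95) = 24175.7288…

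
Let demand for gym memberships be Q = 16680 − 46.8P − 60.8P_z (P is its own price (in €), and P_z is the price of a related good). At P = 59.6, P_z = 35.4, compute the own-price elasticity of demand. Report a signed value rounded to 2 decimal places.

-0.24

At the given values, Q = 16680 − 46.8(59.6) − 60.8(35.4) = 11738.4.
∂Q/∂P = −46.8.
E = (-46.8) × (59.6/11738.4) = -0.2376…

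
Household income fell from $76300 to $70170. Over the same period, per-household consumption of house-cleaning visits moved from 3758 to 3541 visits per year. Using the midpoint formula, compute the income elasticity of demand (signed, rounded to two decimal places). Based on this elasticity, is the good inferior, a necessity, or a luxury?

0.71; necessity

%ΔQ = (3541 − 3758)/[( 3758 + 3541)/2] = -217/3649.5 = -0.059460…
%ΔIncome = (70170 − 76300)/[( 76300 + 70170)/2] = -6130/73235 = -0.083703…
E_income = (-217/3649.5) / (-6130/73235) = 0.7103…
0 < E_income < 1 ⇒ normal good, necessity.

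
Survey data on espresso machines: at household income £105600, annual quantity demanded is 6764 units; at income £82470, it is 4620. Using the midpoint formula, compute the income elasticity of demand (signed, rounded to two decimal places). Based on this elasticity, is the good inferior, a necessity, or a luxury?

%ΔQ = (4620 − 6764)/[( 6764 + 4620)/2] = -2144/5692 = -0.376669…
%ΔIncome = (82470 − 105600)/[( 105600 + 82470)/2] = -23130/94035 = -0.245972…
E_income = (-2144/5692) / (-23130/94035) = 1.5313…
E_income > 1 ⇒ normal good, luxury.

1.53; luxury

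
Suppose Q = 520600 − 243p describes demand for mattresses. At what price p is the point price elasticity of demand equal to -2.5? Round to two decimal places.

1530.28

Ed = −243p/(520600 − 243p). Set this equal to -2.5:
243p = 2.5·(520600 − 243p) ⇒ 243p(1 + 2.5) = 2.5·520600
p = 2.5·520600 / (243·3.5) = 1530.2763…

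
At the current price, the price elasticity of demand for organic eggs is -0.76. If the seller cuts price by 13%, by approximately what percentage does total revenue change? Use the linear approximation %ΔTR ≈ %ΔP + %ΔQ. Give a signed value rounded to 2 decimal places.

%ΔQ ≈ Ed × %ΔP = (-0.76) × (-13%) = +9.8800%
%ΔTR ≈ %ΔP + %ΔQ = (-13%) + (+9.8800%) = -3.1200%

-3.12%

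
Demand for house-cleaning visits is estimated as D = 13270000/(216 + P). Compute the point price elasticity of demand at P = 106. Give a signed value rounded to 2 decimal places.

-0.33

dD/dP = −13270000/(216 + P)² = -127.985. At P = 106, D = 41211.2.
Ed = (dD/dP)·(P/D) = (-127.985) × (106/41211.2) = -0.3291…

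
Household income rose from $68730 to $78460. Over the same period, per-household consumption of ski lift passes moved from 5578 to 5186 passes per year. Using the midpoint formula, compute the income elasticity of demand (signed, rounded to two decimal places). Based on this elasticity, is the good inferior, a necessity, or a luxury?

%ΔQ = (5186 − 5578)/[( 5578 + 5186)/2] = -392/5382 = -0.072835…
%ΔIncome = (78460 − 68730)/[( 68730 + 78460)/2] = 9730/73595 = 0.132210…
E_income = (-392/5382) / (9730/73595) = -0.5509…
E_income < 0 ⇒ inferior good.

-0.55; inferior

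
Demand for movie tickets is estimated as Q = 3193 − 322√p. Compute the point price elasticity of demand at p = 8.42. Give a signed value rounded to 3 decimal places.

-0.207

dQ/dp = −322/(2√p) = -55.4843. At p = 8.42, Q = 2258.64.
Ed = (dQ/dp)·(p/Q) = (-55.4843) × (8.42/2258.64) = -0.20683…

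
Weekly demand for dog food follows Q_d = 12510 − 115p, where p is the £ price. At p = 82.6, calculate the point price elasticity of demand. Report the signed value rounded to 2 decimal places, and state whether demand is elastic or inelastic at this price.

dQ_d/dp = −115. At p = 82.6, Q_d = 12510 − 115(82.6) = 3011.
Ed = (dQ_d/dp)·(p/Q_d) = −115 × (82.6/3011) = -3.1547…
|Ed| = 3.15 > 1, so demand is elastic.

-3.15; elastic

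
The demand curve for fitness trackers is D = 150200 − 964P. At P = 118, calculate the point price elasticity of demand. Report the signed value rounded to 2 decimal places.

-3.12

dD/dP = −964. At P = 118, D = 150200 − 964(118) = 36448.
Ed = (dD/dP)·(P/D) = −964 × (118/36448) = -3.1209…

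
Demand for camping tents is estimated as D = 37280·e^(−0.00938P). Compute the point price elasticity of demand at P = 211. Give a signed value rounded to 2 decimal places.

dD/dP = −0.00938·D = -48.3205. At P = 211, D = 5151.44.
Ed = (dD/dP)·(P/D) = (-48.3205) × (211/5151.44) = -1.9791…

-1.98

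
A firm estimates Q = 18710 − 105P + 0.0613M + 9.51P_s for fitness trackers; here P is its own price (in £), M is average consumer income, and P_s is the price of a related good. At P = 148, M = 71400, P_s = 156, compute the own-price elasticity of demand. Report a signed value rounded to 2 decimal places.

-1.72

At the given values, Q = 18710 − 105(148) + 0.0613(71400) + 9.51(156) = 9030.38.
∂Q/∂P = −105.
E = (-105) × (148/9030.38) = -1.7208…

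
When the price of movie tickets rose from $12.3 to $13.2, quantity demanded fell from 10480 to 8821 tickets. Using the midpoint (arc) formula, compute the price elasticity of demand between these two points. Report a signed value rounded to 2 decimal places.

-2.44

%ΔQ = (8821 − 10480) / [(10480 + 8821)/2] = -1659/9650.5 = -0.171908…
%ΔP = (13.2 − 12.3) / [(12.3 + 13.2)/2] = 0.9/12.75 = 0.070588…
Arc Ed = %ΔQ / %ΔP = (-1659/9650.5) / (0.9/12.75) = -2.4353…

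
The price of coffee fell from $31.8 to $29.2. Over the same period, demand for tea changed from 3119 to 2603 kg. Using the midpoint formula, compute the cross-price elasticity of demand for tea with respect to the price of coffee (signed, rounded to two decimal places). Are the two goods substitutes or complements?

%ΔQ_{tea} = (2603 − 3119)/avg = -516/2861 = -0.180356…
%ΔP_{coffee} = (29.2 − 31.8)/avg = -2.6/30.5 = -0.085245…
E_cross = (-516/2861) / (-2.6/30.5) = 2.1157…
E_cross > 0 ⇒ the goods are substitutes.

2.12; substitutes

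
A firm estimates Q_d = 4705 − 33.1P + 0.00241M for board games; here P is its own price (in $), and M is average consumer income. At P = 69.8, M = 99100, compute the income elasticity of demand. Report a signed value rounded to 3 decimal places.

At the given values, Q_d = 4705 − 33.1(69.8) + 0.00241(99100) = 2633.451.
∂Q_d/∂M = 0.00241.
E = (0.00241) × (99100/2633.451) = 0.09069…

0.091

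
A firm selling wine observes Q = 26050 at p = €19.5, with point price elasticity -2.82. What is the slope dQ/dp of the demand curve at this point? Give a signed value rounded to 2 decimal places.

-3767.23

Ed = (dQ/dp)·(p/Q) ⇒ dQ/dp = Ed·Q/p = (-2.82)·26050/19.5 = -3767.2307…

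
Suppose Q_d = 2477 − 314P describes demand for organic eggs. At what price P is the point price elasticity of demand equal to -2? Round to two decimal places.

5.26

Ed = −314P/(2477 − 314P). Set this equal to -2:
314P = 2·(2477 − 314P) ⇒ 314P(1 + 2) = 2·2477
P = 2·2477 / (314·3) = 5.2590…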